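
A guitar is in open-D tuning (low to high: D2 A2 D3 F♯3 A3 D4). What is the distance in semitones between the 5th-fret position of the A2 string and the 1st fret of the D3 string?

1 semitone

A2 at fret 5 → D3 (MIDI 50); D3 at fret 1 → D♯3 (MIDI 51).
50 − 51 = -1, so the two pitches are 1 semitone apart, with D♯3 the higher.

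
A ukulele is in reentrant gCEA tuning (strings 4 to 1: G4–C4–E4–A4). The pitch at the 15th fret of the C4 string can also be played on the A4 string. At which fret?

6

Fret 15 on C4 is MIDI 60 + 15 = 75 (D♯5). On the A4 string (open MIDI 69), that pitch is 75 − 69 = fret 6.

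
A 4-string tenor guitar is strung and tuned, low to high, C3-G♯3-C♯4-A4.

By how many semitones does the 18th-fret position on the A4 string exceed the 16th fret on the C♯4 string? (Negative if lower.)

A4 at fret 18 → D♯6 (MIDI 87); C♯4 at fret 16 → F5 (MIDI 77).
87 − 77 = 10, so the two pitches are 10 semitones apart.

10 semitones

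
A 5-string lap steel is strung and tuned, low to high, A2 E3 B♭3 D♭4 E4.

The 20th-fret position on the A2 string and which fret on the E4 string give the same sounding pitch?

1

Fret 20 on A2 is MIDI 45 + 20 = 65 (F4). On the E4 string (open MIDI 64), that pitch is 65 − 64 = fret 1.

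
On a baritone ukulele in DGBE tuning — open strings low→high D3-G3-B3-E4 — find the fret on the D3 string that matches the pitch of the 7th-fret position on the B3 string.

Fret 7 on B3 is MIDI 59 + 7 = 66 (F#4). On the D3 string (open MIDI 50), that pitch is 66 − 50 = fret 16.

16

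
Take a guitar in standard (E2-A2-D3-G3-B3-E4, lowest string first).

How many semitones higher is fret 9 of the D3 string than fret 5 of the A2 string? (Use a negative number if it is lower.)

D3 at fret 9 → B3 (MIDI 59); A2 at fret 5 → D3 (MIDI 50).
59 − 50 = 9, so the two pitches are 9 semitones apart.

9 semitones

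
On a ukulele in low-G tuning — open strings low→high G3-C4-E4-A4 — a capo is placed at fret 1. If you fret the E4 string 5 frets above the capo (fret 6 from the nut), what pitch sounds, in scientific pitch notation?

The capo raises the open E4 by 1 semitone to F4; fretting 5 more gives E4 + 1 + 5 = E4 + 6 semitones = A♯4.

A♯4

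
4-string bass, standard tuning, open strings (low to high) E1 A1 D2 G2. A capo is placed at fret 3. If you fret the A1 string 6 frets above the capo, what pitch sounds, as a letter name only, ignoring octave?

F#

The capo raises the open A1 by 3 semitones to C2; fretting 6 more gives A1 + 3 + 6 = A1 + 9 semitones, landing on F#.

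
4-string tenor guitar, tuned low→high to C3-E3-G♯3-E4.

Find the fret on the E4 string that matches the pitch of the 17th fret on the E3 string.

5

Fret 17 on E3 is MIDI 52 + 17 = 69 (A4). On the E4 string (open MIDI 64), that pitch is 69 − 64 = fret 5.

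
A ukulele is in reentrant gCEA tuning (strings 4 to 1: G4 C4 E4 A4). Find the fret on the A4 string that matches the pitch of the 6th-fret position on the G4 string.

G4 at fret 6 is G4 + 6 semitones = C♯5.
The open A4 string is 2 semitones above the open G4, so the same pitch on the A4 string lies at fret 6 − 2 = 4.

4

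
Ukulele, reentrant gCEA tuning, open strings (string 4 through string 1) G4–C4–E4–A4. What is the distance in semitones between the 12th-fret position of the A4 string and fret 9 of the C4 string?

12 semitones

A4 at fret 12 → A5 (MIDI 81); C4 at fret 9 → A4 (MIDI 69).
81 − 69 = 12, so the two pitches are 12 semitones apart, with A5 the higher.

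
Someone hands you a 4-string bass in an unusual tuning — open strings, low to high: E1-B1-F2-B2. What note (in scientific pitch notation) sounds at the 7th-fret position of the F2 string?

Each fret is one semitone, so F2 + 7 = C3.

C3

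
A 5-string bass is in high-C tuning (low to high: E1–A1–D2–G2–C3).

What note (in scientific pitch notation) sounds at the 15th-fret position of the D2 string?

F3

D2 is MIDI 38. Adding 15 gives 53, which is F3.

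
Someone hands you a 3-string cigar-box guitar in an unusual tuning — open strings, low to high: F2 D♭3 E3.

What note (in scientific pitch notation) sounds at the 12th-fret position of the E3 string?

The open E3 string plus 12 semitones: E–F–Gb–G–…–D–Eb–E.
The walk passes from B into C once, so the octave number goes from 3 to 4.

E4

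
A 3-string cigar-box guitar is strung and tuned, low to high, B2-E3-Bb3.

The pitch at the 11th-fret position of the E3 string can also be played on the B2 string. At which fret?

E3 at fret 11 is E3 + 11 semitones = Eb4.
The open B2 string is 5 semitones below the open E3, so the same pitch on the B2 string lies at fret 11 + 5 = 16.

16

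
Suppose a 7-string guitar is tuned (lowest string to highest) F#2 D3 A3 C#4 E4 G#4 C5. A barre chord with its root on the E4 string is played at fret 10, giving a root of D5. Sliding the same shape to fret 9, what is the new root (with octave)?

Moving from fret 10 to fret 9 shifts the root by -1 semitone.
D5 down 1 semitone is C#5.

C#5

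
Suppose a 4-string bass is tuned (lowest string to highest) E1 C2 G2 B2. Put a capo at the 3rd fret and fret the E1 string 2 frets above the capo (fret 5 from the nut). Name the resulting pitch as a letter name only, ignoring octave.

The capo raises the open E1 by 3 semitones to G1; fretting 2 more gives E1 + 3 + 2 = E1 + 5 semitones, landing on A.

A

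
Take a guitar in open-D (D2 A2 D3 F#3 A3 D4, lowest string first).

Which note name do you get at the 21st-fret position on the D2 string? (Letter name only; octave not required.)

B

The open D2 string plus 21 semitones: D–D#–E–F–…–A–A#–B.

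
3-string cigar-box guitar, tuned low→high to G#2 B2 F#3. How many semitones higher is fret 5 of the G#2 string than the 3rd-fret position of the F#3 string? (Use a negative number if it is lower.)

-8 semitones

G#2 at fret 5 → C#3 (MIDI 49); F#3 at fret 3 → A3 (MIDI 57).
49 − 57 = -8, so the two pitches are 8 semitones apart.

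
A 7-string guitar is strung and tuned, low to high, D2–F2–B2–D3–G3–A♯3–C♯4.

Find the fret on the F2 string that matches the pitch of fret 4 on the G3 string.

G3 at fret 4 is G3 + 4 semitones = B3.
The open F2 string is 14 semitones below the open G3, so the same pitch on the F2 string lies at fret 4 + 14 = 18.

18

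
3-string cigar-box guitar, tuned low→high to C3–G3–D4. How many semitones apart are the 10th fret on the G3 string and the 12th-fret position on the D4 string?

G3 at fret 10 → F4 (MIDI 65); D4 at fret 12 → D5 (MIDI 74).
65 − 74 = -9, so the two pitches are 9 semitones apart, with D5 the higher.

9 semitones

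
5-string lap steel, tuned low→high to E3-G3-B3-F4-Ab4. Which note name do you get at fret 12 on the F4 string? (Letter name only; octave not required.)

F4 is MIDI 65. Adding 12 gives 77; 77 mod 12 = 5, i.e. F.

F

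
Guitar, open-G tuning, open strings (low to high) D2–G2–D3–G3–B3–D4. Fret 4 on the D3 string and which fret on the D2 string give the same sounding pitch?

D3 at fret 4 is D3 + 4 semitones = F♯3.
The open D2 string is 12 semitones below the open D3, so the same pitch on the D2 string lies at fret 4 + 12 = 16.

16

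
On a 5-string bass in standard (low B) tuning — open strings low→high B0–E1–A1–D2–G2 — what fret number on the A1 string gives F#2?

9

F#2 is 9 semitones above the open A1 (A–A#–B–C–C#–D–D#–E–F–F#), so it sits at fret 9.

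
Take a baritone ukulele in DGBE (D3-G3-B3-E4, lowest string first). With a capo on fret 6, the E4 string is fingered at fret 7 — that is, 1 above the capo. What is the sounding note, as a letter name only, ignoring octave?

The capo raises the open E4 by 6 semitones to A#4; fretting 1 more gives E4 + 6 + 1 = E4 + 7 semitones, landing on B.

B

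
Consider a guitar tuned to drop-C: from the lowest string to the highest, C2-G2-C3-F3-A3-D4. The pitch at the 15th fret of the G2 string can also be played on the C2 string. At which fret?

Fret 15 on G2 is MIDI 43 + 15 = 58 (A#3). On the C2 string (open MIDI 36), that pitch is 58 − 36 = fret 22.

22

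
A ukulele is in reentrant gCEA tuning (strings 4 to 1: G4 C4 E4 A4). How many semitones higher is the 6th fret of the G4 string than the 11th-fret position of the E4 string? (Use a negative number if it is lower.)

-2 semitones

G4 at fret 6 → C#5 (MIDI 73); E4 at fret 11 → D#5 (MIDI 75).
73 − 75 = -2, so the two pitches are 2 semitones apart.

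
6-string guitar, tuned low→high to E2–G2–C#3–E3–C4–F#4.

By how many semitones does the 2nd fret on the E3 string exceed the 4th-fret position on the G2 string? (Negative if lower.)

E3 at fret 2 → F#3 (MIDI 54); G2 at fret 4 → B2 (MIDI 47).
54 − 47 = 7, so the two pitches are 7 semitones apart.

7 semitones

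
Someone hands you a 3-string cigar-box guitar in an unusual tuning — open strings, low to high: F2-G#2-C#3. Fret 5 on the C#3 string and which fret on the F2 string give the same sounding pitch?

C#3 at fret 5 is C#3 + 5 semitones = F#3.
The open F2 string is 8 semitones below the open C#3, so the same pitch on the F2 string lies at fret 5 + 8 = 13.

13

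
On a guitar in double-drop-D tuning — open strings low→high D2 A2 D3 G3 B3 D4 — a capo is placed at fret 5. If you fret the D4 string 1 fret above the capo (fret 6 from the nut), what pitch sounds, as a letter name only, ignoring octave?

G#

The capo raises the open D4 by 5 semitones to G4; fretting 1 more gives D4 + 5 + 1 = D4 + 6 semitones, landing on G#.
(Also written Ab.)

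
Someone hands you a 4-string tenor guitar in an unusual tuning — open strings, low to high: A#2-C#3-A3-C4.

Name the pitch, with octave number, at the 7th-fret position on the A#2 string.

F3

A#2 is MIDI 46. Adding 7 gives 53, which is F3.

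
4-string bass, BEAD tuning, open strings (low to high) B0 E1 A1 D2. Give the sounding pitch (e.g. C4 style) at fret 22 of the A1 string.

The open A1 string plus 22 semitones: A–A#–B–C–…–F–F#–G.
The walk passes from B into C 2 times, so the octave number goes from 1 to 3.

G3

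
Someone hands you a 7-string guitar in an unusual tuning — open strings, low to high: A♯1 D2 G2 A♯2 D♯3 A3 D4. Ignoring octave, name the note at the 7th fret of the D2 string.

A

The open D2 string plus 7 semitones: D–D#–E–F–F#–G–G#–A.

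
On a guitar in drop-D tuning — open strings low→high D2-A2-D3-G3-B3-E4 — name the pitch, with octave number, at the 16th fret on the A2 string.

C♯4

Each fret is one semitone, so A2 + 16 = C♯4.
(Equivalently spelled D♭4.)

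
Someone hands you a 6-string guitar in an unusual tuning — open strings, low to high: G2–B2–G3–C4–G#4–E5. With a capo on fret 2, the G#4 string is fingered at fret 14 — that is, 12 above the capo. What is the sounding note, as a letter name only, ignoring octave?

A#

The capo raises the open G#4 by 2 semitones to A#4; fretting 12 more gives G#4 + 2 + 12 = G#4 + 14 semitones, landing on A#.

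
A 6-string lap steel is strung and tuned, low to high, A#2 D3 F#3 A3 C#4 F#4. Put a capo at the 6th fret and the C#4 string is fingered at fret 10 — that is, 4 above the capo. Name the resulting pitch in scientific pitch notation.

B4

The capo raises the open C#4 by 6 semitones to G4; fretting 4 more gives C#4 + 6 + 4 = C#4 + 10 semitones = B4.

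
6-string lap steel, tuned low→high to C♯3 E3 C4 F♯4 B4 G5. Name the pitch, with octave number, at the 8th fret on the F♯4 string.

F♯4 is MIDI 66. Adding 8 gives 74, which is D5.

D5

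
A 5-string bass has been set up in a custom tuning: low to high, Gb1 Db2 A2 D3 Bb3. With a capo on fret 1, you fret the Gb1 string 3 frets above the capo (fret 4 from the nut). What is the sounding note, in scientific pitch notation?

The capo raises the open Gb1 by 1 semitone to G1; fretting 3 more gives Gb1 + 1 + 3 = Gb1 + 4 semitones = Bb1.
(Also written A#.)

Bb1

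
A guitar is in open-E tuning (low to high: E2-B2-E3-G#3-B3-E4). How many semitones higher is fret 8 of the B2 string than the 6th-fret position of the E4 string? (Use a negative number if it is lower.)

-15 semitones

B2 at fret 8 → G3 (MIDI 55); E4 at fret 6 → A#4 (MIDI 70).
55 − 70 = -15, so the two pitches are 15 semitones apart.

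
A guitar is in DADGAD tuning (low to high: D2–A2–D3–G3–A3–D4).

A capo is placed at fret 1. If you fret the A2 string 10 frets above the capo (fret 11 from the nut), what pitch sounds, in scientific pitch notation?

The capo raises the open A2 by 1 semitone to A♯2; fretting 10 more gives A2 + 1 + 10 = A2 + 11 semitones = G♯3.
(Also written A♭.)

G♯3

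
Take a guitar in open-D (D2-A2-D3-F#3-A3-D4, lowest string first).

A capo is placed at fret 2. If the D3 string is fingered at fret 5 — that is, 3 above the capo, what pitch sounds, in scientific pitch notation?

G3

The capo raises the open D3 by 2 semitones to E3; fretting 3 more gives D3 + 2 + 3 = D3 + 5 semitones = G3.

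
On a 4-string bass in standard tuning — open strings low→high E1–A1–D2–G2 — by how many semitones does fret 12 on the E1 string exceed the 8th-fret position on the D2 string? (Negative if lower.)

E1 at fret 12 → E2 (MIDI 40); D2 at fret 8 → A♯2 (MIDI 46).
40 − 46 = -6, so the two pitches are 6 semitones apart.

-6 semitones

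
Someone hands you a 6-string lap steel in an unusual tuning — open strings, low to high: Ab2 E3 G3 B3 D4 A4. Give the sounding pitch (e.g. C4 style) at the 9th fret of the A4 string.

Each fret is one semitone, so A4 + 9 = Gb5.
(Equivalently spelled F#5.)

Gb5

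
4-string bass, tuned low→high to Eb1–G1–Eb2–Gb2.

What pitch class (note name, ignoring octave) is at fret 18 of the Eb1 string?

The open Eb1 string plus 18 semitones: Eb–E–F–Gb–…–G–Ab–A.

A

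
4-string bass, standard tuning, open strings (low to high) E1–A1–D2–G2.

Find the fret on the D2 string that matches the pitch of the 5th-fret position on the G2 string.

10

G2 at fret 5 is G2 + 5 semitones = C3.
The open D2 string is 5 semitones below the open G2, so the same pitch on the D2 string lies at fret 5 + 5 = 10.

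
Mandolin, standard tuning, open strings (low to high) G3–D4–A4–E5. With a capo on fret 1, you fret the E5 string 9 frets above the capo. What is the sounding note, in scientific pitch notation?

D6

The capo raises the open E5 by 1 semitone to F5; fretting 9 more gives E5 + 1 + 9 = E5 + 10 semitones = D6.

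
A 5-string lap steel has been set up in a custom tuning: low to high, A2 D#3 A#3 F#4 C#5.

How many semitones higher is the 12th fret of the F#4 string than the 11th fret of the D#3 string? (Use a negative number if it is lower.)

F#4 at fret 12 → F#5 (MIDI 78); D#3 at fret 11 → D4 (MIDI 62).
78 − 62 = 16, so the two pitches are 16 semitones apart.

16 semitones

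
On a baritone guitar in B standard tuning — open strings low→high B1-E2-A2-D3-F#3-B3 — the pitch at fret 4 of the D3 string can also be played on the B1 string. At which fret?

D3 at fret 4 is D3 + 4 semitones = F#3.
The open B1 string is 15 semitones below the open D3, so the same pitch on the B1 string lies at fret 4 + 15 = 19.

19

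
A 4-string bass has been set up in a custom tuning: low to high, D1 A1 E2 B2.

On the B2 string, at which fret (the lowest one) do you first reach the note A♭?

9

From B2, count semitones up the chromatic scale until reaching A♭: B–C–Db–D–Eb–E–F–Gb–G–Ab — 9 steps.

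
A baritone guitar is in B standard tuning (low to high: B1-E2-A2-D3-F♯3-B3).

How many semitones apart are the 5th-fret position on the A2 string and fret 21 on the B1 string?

6 semitones

A2 at fret 5 → D3 (MIDI 50); B1 at fret 21 → G♯3 (MIDI 56).
50 − 56 = -6, so the two pitches are 6 semitones apart, with G♯3 the higher.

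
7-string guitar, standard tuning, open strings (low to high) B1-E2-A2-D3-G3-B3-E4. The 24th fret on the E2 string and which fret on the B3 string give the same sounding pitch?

5

Fret 24 on E2 is MIDI 40 + 24 = 64 (E4). On the B3 string (open MIDI 59), that pitch is 64 − 59 = fret 5.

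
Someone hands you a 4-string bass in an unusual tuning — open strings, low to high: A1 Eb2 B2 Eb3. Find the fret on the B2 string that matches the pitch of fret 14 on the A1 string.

A1 at fret 14 is A1 + 14 semitones = B2.
The open B2 string is 14 semitones above the open A1, so the same pitch on the B2 string lies at fret 14 − 14 = 0.

0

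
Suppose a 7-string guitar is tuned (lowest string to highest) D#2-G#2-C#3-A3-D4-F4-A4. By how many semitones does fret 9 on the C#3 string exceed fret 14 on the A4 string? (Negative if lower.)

C#3 at fret 9 → A#3 (MIDI 58); A4 at fret 14 → B5 (MIDI 83).
58 − 83 = -25, so the two pitches are 25 semitones apart.

-25 semitones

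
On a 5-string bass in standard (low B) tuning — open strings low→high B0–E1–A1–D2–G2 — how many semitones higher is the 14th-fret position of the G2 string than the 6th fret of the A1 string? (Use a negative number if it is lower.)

18 semitones

G2 at fret 14 → A3 (MIDI 57); A1 at fret 6 → D#2 (MIDI 39).
57 − 39 = 18, so the two pitches are 18 semitones apart.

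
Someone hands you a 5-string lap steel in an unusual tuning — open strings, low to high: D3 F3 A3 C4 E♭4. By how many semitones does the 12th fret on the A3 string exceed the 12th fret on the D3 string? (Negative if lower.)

A3 at fret 12 → A4 (MIDI 69); D3 at fret 12 → D4 (MIDI 62).
69 − 62 = 7, so the two pitches are 7 semitones apart.

7 semitones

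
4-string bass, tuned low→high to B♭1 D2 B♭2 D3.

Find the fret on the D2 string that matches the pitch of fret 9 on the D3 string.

21

Fret 9 on D3 is MIDI 50 + 9 = 59 (B3). On the D2 string (open MIDI 38), that pitch is 59 − 38 = fret 21.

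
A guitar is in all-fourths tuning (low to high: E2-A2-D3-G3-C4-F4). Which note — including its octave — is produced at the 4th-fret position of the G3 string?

B3

Each fret is one semitone, so G3 + 4 = B3.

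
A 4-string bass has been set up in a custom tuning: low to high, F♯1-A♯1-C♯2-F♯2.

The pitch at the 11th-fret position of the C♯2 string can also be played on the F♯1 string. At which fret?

18

C♯2 at fret 11 is C♯2 + 11 semitones = C3.
The open F♯1 string is 7 semitones below the open C♯2, so the same pitch on the F♯1 string lies at fret 11 + 7 = 18.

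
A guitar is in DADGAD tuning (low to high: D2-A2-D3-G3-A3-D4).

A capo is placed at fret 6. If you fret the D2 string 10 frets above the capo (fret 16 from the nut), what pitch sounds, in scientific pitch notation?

The capo raises the open D2 by 6 semitones to G#2; fretting 10 more gives D2 + 6 + 10 = D2 + 16 semitones = F#3.
(Also written Gb.)

F#3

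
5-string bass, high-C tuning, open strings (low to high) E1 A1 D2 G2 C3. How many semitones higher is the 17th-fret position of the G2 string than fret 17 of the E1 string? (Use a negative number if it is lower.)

15 semitones

G2 at fret 17 → C4 (MIDI 60); E1 at fret 17 → A2 (MIDI 45).
60 − 45 = 15, so the two pitches are 15 semitones apart.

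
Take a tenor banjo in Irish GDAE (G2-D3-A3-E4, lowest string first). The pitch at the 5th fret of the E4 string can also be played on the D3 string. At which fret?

19

E4 at fret 5 is E4 + 5 semitones = A4.
The open D3 string is 14 semitones below the open E4, so the same pitch on the D3 string lies at fret 5 + 14 = 19.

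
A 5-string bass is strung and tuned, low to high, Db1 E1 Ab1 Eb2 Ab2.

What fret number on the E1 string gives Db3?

Db3 is 21 semitones above the open E1 (E–F–Gb–G–…–B–C–Db), so it sits at fret 21.

21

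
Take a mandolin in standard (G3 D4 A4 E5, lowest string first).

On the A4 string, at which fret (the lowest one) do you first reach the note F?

8

From A4, count semitones up the chromatic scale until reaching F: A–A#–B–C–C#–D–D#–E–F — 8 steps.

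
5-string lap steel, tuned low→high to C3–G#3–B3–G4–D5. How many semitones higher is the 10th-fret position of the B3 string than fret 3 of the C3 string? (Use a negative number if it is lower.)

B3 at fret 10 → A4 (MIDI 69); C3 at fret 3 → D#3 (MIDI 51).
69 − 51 = 18, so the two pitches are 18 semitones apart.

18 semitones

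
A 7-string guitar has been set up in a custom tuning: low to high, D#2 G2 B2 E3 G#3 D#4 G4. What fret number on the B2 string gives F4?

F4 is 18 semitones above the open B2 (B–C–C#–D–…–D#–E–F), so it sits at fret 18.

18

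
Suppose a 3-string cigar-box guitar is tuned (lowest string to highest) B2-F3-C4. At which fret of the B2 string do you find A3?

A3 is 10 semitones above the open B2 (B–C–Db–D–…–G–Ab–A), so it sits at fret 10.

10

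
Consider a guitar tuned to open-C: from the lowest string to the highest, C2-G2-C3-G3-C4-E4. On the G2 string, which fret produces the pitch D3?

7

D3 is 7 semitones above the open G2 (G–G#–A–A#–B–C–C#–D), so it sits at fret 7.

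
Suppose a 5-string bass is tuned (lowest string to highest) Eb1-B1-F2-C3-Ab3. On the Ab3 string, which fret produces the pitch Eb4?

7

Eb4 is 7 semitones above the open Ab3 (Ab–A–Bb–B–C–Db–D–Eb), so it sits at fret 7.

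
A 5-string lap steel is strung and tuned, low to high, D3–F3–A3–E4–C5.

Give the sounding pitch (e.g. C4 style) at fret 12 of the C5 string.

C6

Each fret is one semitone, so C5 + 12 = C6.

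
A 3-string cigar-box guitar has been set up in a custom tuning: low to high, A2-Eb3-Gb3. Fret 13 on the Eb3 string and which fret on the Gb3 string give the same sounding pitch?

10

Fret 13 on Eb3 is MIDI 51 + 13 = 64 (E4). On the Gb3 string (open MIDI 54), that pitch is 64 − 54 = fret 10.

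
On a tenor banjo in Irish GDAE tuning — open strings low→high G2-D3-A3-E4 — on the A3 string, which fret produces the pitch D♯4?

6

D♯4 is 6 semitones above the open A3 (A–A#–B–C–C#–D–D#), so it sits at fret 6.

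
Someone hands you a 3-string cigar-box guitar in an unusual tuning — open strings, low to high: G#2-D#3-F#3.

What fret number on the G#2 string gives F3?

F3 is 9 semitones above the open G#2 (G#–A–A#–B–C–C#–D–D#–E–F), so it sits at fret 9.

9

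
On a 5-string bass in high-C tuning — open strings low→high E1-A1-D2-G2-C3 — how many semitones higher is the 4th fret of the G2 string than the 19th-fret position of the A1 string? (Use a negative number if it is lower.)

G2 at fret 4 → B2 (MIDI 47); A1 at fret 19 → E3 (MIDI 52).
47 − 52 = -5, so the two pitches are 5 semitones apart.

-5 semitones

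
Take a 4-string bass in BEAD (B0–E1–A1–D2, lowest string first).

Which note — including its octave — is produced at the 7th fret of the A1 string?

A1 is MIDI 33. Adding 7 gives 40, which is E2.

E2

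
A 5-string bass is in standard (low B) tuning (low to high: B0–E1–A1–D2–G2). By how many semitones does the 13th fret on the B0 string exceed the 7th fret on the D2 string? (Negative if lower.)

-9 semitones

B0 at fret 13 → C2 (MIDI 36); D2 at fret 7 → A2 (MIDI 45).
36 − 45 = -9, so the two pitches are 9 semitones apart.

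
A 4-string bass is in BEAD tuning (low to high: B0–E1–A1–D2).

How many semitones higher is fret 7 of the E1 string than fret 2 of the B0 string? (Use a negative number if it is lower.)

10 semitones

E1 at fret 7 → B1 (MIDI 35); B0 at fret 2 → C♯1 (MIDI 25).
35 − 25 = 10, so the two pitches are 10 semitones apart.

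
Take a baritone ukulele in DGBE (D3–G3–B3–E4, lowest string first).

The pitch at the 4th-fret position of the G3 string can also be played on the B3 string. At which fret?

0

Fret 4 on G3 is MIDI 55 + 4 = 59 (B3). On the B3 string (open MIDI 59), that pitch is 59 − 59 = fret 0.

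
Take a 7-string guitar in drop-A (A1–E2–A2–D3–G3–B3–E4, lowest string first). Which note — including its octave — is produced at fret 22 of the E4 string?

Each fret is one semitone, so E4 + 22 = D6.

D6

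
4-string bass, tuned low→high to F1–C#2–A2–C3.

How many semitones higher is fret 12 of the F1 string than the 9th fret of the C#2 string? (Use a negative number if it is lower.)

F1 at fret 12 → F2 (MIDI 41); C#2 at fret 9 → A#2 (MIDI 46).
41 − 46 = -5, so the two pitches are 5 semitones apart.

-5 semitones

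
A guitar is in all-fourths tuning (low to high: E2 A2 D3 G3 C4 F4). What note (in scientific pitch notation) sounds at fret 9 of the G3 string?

E4

G3 is MIDI 55. Adding 9 gives 64, which is E4.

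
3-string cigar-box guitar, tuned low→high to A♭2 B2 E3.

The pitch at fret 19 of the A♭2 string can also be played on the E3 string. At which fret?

11

A♭2 at fret 19 is A♭2 + 19 semitones = E♭4.
The open E3 string is 8 semitones above the open A♭2, so the same pitch on the E3 string lies at fret 19 − 8 = 11.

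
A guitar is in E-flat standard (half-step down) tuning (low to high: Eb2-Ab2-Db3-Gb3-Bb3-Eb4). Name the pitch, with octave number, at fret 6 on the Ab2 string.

Ab2 is MIDI 44. Adding 6 gives 50, which is D3.

D3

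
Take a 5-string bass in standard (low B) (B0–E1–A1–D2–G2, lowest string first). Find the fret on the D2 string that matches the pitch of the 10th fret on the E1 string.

0

E1 at fret 10 is E1 + 10 semitones = D2.
The open D2 string is 10 semitones above the open E1, so the same pitch on the D2 string lies at fret 10 − 10 = 0.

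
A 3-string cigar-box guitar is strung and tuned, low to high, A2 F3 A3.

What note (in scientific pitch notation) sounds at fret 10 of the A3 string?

G4

Each fret is one semitone, so A3 + 10 = G4.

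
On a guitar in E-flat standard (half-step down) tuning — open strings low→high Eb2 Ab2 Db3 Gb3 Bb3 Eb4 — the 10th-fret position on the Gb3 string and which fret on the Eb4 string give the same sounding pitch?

Gb3 at fret 10 is Gb3 + 10 semitones = E4.
The open Eb4 string is 9 semitones above the open Gb3, so the same pitch on the Eb4 string lies at fret 10 − 9 = 1.

1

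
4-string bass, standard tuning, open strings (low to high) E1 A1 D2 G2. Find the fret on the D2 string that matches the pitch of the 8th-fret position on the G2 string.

13

Fret 8 on G2 is MIDI 43 + 8 = 51 (D#3). On the D2 string (open MIDI 38), that pitch is 51 − 38 = fret 13.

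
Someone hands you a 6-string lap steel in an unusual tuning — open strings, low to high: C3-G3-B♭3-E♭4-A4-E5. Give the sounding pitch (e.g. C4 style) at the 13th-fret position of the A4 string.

B♭5

A4 is MIDI 69. Adding 13 gives 82, which is B♭5.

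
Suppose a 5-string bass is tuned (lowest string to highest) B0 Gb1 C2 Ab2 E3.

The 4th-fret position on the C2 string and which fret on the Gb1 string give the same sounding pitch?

C2 at fret 4 is C2 + 4 semitones = E2.
The open Gb1 string is 6 semitones below the open C2, so the same pitch on the Gb1 string lies at fret 4 + 6 = 10.

10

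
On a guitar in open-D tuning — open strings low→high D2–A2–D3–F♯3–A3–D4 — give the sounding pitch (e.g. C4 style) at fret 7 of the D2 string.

A2

The open D2 string plus 7 semitones: D–D#–E–F–F#–G–G#–A.
No B→C boundary is crossed, so the octave stays at 2.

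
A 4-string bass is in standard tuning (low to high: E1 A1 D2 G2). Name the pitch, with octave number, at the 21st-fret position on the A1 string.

F#3

The open A1 string plus 21 semitones: A–A#–B–C–…–E–F–F#.
The walk passes from B into C 2 times, so the octave number goes from 1 to 3.
(Equivalently spelled Gb3.)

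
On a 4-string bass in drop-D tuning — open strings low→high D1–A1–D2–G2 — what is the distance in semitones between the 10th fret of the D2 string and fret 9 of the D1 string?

13 semitones

D2 at fret 10 → C3 (MIDI 48); D1 at fret 9 → B1 (MIDI 35).
48 − 35 = 13, so the two pitches are 13 semitones apart, with C3 the higher.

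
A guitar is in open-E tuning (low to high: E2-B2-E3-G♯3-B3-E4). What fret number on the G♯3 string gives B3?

3

B3 is 3 semitones above the open G♯3 (G#–A–A#–B), so it sits at fret 3.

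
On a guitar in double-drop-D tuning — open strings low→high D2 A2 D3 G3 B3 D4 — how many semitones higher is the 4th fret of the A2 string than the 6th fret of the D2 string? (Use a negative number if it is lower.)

A2 at fret 4 → C♯3 (MIDI 49); D2 at fret 6 → G♯2 (MIDI 44).
49 − 44 = 5, so the two pitches are 5 semitones apart.

5 semitones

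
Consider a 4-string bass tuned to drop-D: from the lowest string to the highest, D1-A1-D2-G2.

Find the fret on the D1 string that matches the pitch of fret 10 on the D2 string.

22

D2 at fret 10 is D2 + 10 semitones = C3.
The open D1 string is 12 semitones below the open D2, so the same pitch on the D1 string lies at fret 10 + 12 = 22.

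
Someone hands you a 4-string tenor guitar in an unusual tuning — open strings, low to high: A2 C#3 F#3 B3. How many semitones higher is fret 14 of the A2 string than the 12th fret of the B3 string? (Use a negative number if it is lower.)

A2 at fret 14 → B3 (MIDI 59); B3 at fret 12 → B4 (MIDI 71).
59 − 71 = -12, so the two pitches are 12 semitones apart.

-12 semitones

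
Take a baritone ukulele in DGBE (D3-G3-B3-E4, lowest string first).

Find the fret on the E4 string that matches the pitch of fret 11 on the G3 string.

G3 at fret 11 is G3 + 11 semitones = F#4.
The open E4 string is 9 semitones above the open G3, so the same pitch on the E4 string lies at fret 11 − 9 = 2.

2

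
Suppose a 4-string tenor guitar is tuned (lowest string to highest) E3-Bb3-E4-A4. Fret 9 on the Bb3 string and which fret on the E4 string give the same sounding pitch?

Fret 9 on Bb3 is MIDI 58 + 9 = 67 (G4). On the E4 string (open MIDI 64), that pitch is 67 − 64 = fret 3.

3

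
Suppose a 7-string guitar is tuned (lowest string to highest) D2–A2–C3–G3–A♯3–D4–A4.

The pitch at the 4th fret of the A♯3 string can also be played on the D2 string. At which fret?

24

A♯3 at fret 4 is A♯3 + 4 semitones = D4.
The open D2 string is 20 semitones below the open A♯3, so the same pitch on the D2 string lies at fret 4 + 20 = 24.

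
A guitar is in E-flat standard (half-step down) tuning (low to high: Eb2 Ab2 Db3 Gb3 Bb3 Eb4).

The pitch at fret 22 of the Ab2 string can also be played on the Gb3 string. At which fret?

Ab2 at fret 22 is Ab2 + 22 semitones = Gb4.
The open Gb3 string is 10 semitones above the open Ab2, so the same pitch on the Gb3 string lies at fret 22 − 10 = 12.

12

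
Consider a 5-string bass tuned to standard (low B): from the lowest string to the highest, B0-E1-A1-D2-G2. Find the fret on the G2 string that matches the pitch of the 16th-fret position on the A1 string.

A1 at fret 16 is A1 + 16 semitones = C♯3.
The open G2 string is 10 semitones above the open A1, so the same pitch on the G2 string lies at fret 16 − 10 = 6.

6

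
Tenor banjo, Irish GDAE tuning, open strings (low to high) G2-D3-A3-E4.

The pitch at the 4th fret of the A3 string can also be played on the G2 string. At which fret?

18

Fret 4 on A3 is MIDI 57 + 4 = 61 (C#4). On the G2 string (open MIDI 43), that pitch is 61 − 43 = fret 18.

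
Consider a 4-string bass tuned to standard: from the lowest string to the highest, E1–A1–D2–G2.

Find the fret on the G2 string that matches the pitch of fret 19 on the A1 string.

9

A1 at fret 19 is A1 + 19 semitones = E3.
The open G2 string is 10 semitones above the open A1, so the same pitch on the G2 string lies at fret 19 − 10 = 9.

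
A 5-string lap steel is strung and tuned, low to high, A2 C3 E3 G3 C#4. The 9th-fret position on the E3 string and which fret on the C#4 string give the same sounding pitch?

Fret 9 on E3 is MIDI 52 + 9 = 61 (C#4). On the C#4 string (open MIDI 61), that pitch is 61 − 61 = fret 0.

0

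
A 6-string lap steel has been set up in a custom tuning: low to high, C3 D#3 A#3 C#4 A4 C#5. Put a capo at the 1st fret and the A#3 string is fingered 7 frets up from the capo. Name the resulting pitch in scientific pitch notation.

The capo raises the open A#3 by 1 semitone to B3; fretting 7 more gives A#3 + 1 + 7 = A#3 + 8 semitones = F#4.
(Also written Gb.)

F#4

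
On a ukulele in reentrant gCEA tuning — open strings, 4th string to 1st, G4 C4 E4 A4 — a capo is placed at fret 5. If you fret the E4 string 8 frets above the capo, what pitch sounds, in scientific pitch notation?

F5

The capo raises the open E4 by 5 semitones to A4; fretting 8 more gives E4 + 5 + 8 = E4 + 13 semitones = F5.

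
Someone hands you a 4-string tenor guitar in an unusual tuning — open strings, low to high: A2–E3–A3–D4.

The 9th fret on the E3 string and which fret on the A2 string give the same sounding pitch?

16

Fret 9 on E3 is MIDI 52 + 9 = 61 (C#4). On the A2 string (open MIDI 45), that pitch is 61 − 45 = fret 16.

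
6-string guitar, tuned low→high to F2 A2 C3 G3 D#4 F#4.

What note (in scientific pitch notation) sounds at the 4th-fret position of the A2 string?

C#3

Each fret is one semitone, so A2 + 4 = C#3.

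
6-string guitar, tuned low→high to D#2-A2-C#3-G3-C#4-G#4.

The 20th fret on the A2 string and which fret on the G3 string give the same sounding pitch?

Fret 20 on A2 is MIDI 45 + 20 = 65 (F4). On the G3 string (open MIDI 55), that pitch is 65 − 55 = fret 10.

10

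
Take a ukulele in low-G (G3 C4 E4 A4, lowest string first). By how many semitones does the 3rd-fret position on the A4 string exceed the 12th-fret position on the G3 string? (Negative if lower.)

5 semitones

A4 at fret 3 → C5 (MIDI 72); G3 at fret 12 → G4 (MIDI 67).
72 − 67 = 5, so the two pitches are 5 semitones apart.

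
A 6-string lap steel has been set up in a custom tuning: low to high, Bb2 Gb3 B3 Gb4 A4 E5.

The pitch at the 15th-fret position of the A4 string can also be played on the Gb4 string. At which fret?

18

A4 at fret 15 is A4 + 15 semitones = C6.
The open Gb4 string is 3 semitones below the open A4, so the same pitch on the Gb4 string lies at fret 15 + 3 = 18.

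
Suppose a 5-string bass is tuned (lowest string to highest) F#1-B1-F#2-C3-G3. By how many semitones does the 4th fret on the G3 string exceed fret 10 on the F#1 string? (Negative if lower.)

G3 at fret 4 → B3 (MIDI 59); F#1 at fret 10 → E2 (MIDI 40).
59 − 40 = 19, so the two pitches are 19 semitones apart.

19 semitones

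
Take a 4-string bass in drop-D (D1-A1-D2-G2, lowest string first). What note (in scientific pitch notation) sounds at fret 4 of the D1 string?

F♯1

Each fret is one semitone, so D1 + 4 = F♯1.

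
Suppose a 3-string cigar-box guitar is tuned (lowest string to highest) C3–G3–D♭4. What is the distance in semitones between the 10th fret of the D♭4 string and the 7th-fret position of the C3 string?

D♭4 at fret 10 → B4 (MIDI 71); C3 at fret 7 → G3 (MIDI 55).
71 − 55 = 16, so the two pitches are 16 semitones apart, with B4 the higher.

16 semitones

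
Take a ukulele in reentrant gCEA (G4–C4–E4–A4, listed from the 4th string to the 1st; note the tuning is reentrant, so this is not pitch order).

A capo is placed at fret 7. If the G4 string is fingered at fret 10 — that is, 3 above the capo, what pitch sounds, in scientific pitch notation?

F5

The capo raises the open G4 by 7 semitones to D5; fretting 3 more gives G4 + 7 + 3 = G4 + 10 semitones = F5.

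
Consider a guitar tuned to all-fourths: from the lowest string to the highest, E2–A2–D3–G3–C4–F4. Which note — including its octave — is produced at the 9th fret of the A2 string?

F#3

The open A2 string plus 9 semitones: A–A#–B–C–C#–D–D#–E–F–F#.
The walk passes from B into C once, so the octave number goes from 2 to 3.
(Equivalently spelled Gb3.)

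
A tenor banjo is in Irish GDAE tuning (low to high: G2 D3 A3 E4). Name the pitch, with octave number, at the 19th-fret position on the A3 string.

E5

The open A3 string plus 19 semitones: A–A#–B–C–…–D–D#–E.
The walk passes from B into C 2 times, so the octave number goes from 3 to 5.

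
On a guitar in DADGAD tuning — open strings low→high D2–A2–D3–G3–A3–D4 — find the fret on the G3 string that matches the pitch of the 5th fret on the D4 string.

Fret 5 on D4 is MIDI 62 + 5 = 67 (G4). On the G3 string (open MIDI 55), that pitch is 67 − 55 = fret 12.

12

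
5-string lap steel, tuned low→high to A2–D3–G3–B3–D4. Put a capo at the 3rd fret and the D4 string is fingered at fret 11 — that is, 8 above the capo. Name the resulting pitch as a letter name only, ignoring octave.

C♯

The capo raises the open D4 by 3 semitones to F4; fretting 8 more gives D4 + 3 + 8 = D4 + 11 semitones, landing on C♯.
(Also written D♭.)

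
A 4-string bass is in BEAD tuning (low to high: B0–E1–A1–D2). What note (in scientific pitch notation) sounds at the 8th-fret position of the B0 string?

Each fret is one semitone, so B0 + 8 = G1.

G1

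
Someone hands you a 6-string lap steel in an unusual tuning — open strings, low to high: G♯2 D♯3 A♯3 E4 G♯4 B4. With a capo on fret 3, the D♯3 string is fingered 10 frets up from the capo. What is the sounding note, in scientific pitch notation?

The capo raises the open D♯3 by 3 semitones to F♯3; fretting 10 more gives D♯3 + 3 + 10 = D♯3 + 13 semitones = E4.

E4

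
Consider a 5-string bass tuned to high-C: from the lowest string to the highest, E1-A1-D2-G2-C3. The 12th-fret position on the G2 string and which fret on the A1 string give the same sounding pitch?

22

G2 at fret 12 is G2 + 12 semitones = G3.
The open A1 string is 10 semitones below the open G2, so the same pitch on the A1 string lies at fret 12 + 10 = 22.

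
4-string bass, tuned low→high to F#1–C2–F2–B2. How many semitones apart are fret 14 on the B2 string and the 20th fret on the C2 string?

5 semitones

B2 at fret 14 → C#4 (MIDI 61); C2 at fret 20 → G#3 (MIDI 56).
61 − 56 = 5, so the two pitches are 5 semitones apart, with C#4 the higher.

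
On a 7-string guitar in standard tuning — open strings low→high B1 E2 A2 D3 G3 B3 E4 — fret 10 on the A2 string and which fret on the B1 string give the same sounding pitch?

Fret 10 on A2 is MIDI 45 + 10 = 55 (G3). On the B1 string (open MIDI 35), that pitch is 55 − 35 = fret 20.

20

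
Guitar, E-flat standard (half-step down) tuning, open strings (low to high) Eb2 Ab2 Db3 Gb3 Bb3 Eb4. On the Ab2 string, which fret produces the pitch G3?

11

G3 is 11 semitones above the open Ab2 (Ab–A–Bb–B–…–F–Gb–G), so it sits at fret 11.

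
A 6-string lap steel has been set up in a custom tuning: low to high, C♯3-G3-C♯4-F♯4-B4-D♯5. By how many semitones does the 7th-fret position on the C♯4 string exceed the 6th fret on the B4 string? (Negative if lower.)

-9 semitones

C♯4 at fret 7 → G♯4 (MIDI 68); B4 at fret 6 → F5 (MIDI 77).
68 − 77 = -9, so the two pitches are 9 semitones apart.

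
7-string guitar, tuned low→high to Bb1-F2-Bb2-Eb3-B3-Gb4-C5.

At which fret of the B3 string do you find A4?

A4 is 10 semitones above the open B3 (B–C–Db–D–…–G–Ab–A), so it sits at fret 10.

10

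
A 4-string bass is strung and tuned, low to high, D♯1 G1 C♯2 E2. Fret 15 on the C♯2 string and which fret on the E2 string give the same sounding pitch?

Fret 15 on C♯2 is MIDI 37 + 15 = 52 (E3). On the E2 string (open MIDI 40), that pitch is 52 − 40 = fret 12.

12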